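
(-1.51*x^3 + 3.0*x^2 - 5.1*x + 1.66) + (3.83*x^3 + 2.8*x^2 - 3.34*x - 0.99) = 2.32*x^3 + 5.8*x^2 - 8.44*x + 0.67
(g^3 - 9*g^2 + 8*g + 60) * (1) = g^3 - 9*g^2 + 8*g + 60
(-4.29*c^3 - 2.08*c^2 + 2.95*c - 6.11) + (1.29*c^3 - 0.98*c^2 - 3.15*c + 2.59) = -3.0*c^3 - 3.06*c^2 - 0.2*c - 3.52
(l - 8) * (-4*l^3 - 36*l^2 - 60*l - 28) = -4*l^4 - 4*l^3 + 228*l^2 + 452*l + 224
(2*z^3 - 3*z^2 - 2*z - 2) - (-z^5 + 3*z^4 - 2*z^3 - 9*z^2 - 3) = z^5 - 3*z^4 + 4*z^3 + 6*z^2 - 2*z + 1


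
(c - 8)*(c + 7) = c^2 - c - 56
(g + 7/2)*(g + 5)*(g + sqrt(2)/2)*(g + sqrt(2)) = g^4 + 3*sqrt(2)*g^3/2 + 17*g^3/2 + 51*sqrt(2)*g^2/4 + 37*g^2/2 + 17*g/2 + 105*sqrt(2)*g/4 + 35/2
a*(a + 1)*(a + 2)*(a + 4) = a^4 + 7*a^3 + 14*a^2 + 8*a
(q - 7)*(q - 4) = q^2 - 11*q + 28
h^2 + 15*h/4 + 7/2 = (h + 7/4)*(h + 2)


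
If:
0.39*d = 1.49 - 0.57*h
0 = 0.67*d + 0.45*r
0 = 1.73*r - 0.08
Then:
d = -0.03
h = 2.64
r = 0.05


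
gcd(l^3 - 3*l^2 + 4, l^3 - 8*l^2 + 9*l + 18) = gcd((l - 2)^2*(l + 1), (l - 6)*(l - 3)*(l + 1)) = l + 1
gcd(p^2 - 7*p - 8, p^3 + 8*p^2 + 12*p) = 1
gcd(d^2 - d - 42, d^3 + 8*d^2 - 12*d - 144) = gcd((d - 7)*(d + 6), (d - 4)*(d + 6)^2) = d + 6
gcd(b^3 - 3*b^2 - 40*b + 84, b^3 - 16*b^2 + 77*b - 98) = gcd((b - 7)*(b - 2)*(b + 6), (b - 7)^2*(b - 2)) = b^2 - 9*b + 14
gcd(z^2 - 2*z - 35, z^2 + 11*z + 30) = z + 5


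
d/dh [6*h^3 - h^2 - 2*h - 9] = 18*h^2 - 2*h - 2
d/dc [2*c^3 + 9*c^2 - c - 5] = 6*c^2 + 18*c - 1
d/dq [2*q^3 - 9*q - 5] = 6*q^2 - 9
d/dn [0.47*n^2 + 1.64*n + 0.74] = 0.94*n + 1.64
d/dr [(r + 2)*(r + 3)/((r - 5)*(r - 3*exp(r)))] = ((r - 5)*(r + 2)*(r + 3)*(3*exp(r) - 1) + (r - 5)*(r - 3*exp(r))*(2*r + 5) - (r + 2)*(r + 3)*(r - 3*exp(r)))/((r - 5)^2*(r - 3*exp(r))^2)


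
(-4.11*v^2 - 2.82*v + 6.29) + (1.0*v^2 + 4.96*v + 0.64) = -3.11*v^2 + 2.14*v + 6.93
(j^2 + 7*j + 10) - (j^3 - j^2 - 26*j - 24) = -j^3 + 2*j^2 + 33*j + 34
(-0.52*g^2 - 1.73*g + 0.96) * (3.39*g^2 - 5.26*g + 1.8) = -1.7628*g^4 - 3.1295*g^3 + 11.4182*g^2 - 8.1636*g + 1.728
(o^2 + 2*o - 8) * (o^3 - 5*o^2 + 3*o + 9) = o^5 - 3*o^4 - 15*o^3 + 55*o^2 - 6*o - 72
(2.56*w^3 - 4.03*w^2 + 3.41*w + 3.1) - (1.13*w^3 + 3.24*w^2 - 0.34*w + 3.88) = 1.43*w^3 - 7.27*w^2 + 3.75*w - 0.78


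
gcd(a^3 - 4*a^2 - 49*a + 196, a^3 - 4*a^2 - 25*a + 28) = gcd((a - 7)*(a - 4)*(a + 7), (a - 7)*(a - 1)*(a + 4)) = a - 7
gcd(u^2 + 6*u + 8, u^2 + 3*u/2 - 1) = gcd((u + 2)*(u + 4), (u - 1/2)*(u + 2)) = u + 2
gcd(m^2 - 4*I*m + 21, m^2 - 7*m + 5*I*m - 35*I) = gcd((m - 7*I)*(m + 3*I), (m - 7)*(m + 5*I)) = 1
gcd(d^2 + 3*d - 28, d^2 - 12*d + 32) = d - 4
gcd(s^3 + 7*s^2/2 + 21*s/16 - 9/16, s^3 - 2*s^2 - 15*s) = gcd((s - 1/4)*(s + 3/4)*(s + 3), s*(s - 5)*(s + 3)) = s + 3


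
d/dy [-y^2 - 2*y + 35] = -2*y - 2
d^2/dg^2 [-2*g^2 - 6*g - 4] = -4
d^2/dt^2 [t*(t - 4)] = 2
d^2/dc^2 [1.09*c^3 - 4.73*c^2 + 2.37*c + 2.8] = 6.54*c - 9.46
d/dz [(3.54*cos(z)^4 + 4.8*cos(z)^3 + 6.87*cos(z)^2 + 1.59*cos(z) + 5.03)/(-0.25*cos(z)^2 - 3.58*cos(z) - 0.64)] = (1.77*cos(z)^5 + 39.2196*cos(z)^4 + 43.4304*cos(z)^3 + 33.4131*cos(z)^2 + 6.2786*cos(z) - 16.9898)*sin(z)/(0.0625*cos(z)^4 + 1.79*cos(z)^3 + 13.1364*cos(z)^2 + 4.5824*cos(z) + 0.4096)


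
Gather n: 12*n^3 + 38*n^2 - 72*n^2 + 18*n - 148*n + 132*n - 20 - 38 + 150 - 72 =12*n^3 - 34*n^2 + 2*n + 20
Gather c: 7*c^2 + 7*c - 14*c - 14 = 7*c^2 - 7*c - 14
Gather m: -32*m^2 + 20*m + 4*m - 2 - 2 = -32*m^2 + 24*m - 4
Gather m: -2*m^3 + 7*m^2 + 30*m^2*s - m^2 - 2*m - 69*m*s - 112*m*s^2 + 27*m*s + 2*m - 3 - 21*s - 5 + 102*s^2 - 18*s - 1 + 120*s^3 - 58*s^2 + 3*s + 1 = -2*m^3 + m^2*(30*s + 6) + m*(-112*s^2 - 42*s) + 120*s^3 + 44*s^2 - 36*s - 8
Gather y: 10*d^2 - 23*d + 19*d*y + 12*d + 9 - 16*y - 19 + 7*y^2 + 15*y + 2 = 10*d^2 - 11*d + 7*y^2 + y*(19*d - 1) - 8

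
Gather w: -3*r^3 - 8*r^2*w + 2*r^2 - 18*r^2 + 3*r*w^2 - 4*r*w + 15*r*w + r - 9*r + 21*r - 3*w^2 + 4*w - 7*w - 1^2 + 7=-3*r^3 - 16*r^2 + 13*r + w^2*(3*r - 3) + w*(-8*r^2 + 11*r - 3) + 6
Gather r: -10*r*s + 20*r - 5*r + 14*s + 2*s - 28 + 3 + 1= r*(15 - 10*s) + 16*s - 24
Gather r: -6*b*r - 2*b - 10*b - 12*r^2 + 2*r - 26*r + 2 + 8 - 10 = -12*b - 12*r^2 + r*(-6*b - 24)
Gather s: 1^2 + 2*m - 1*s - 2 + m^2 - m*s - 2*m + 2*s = m^2 + s*(1 - m) - 1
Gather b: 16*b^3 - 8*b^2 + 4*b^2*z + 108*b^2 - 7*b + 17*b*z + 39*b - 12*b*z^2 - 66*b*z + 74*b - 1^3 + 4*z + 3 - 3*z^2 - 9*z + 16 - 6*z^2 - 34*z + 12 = 16*b^3 + b^2*(4*z + 100) + b*(-12*z^2 - 49*z + 106) - 9*z^2 - 39*z + 30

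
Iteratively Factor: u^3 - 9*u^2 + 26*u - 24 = (u - 4)*(u^2 - 5*u + 6) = (u - 4)*(u - 2)*(u - 3)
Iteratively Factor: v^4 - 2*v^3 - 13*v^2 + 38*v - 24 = (v - 3)*(v^3 + v^2 - 10*v + 8) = (v - 3)*(v - 1)*(v^2 + 2*v - 8) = (v - 3)*(v - 2)*(v - 1)*(v + 4)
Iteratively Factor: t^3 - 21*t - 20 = (t + 4)*(t^2 - 4*t - 5) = (t - 5)*(t + 4)*(t + 1)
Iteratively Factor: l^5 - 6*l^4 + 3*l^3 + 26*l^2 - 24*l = (l)*(l^4 - 6*l^3 + 3*l^2 + 26*l - 24) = l*(l - 1)*(l^3 - 5*l^2 - 2*l + 24) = l*(l - 4)*(l - 1)*(l^2 - l - 6) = l*(l - 4)*(l - 3)*(l - 1)*(l + 2)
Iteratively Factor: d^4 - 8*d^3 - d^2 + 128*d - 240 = (d - 4)*(d^3 - 4*d^2 - 17*d + 60) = (d - 4)*(d + 4)*(d^2 - 8*d + 15) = (d - 5)*(d - 4)*(d + 4)*(d - 3)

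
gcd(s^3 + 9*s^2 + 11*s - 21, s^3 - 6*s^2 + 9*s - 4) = s - 1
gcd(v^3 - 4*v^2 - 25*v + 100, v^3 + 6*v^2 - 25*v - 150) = v^2 - 25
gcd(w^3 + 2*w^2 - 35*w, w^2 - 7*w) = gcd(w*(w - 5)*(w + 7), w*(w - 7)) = w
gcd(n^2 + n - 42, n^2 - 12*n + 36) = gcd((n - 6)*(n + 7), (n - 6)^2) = n - 6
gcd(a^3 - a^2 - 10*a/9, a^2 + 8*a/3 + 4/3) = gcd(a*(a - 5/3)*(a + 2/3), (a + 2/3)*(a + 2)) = a + 2/3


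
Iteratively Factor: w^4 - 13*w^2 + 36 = (w + 3)*(w^3 - 3*w^2 - 4*w + 12) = (w + 2)*(w + 3)*(w^2 - 5*w + 6) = (w - 3)*(w + 2)*(w + 3)*(w - 2)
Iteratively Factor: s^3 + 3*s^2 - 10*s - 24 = (s - 3)*(s^2 + 6*s + 8) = (s - 3)*(s + 2)*(s + 4)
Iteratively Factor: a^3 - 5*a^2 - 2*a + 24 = (a + 2)*(a^2 - 7*a + 12) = (a - 4)*(a + 2)*(a - 3)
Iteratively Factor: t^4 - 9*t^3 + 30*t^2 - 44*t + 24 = (t - 2)*(t^3 - 7*t^2 + 16*t - 12) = (t - 2)^2*(t^2 - 5*t + 6) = (t - 3)*(t - 2)^2*(t - 2)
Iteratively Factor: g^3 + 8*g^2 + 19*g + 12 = (g + 1)*(g^2 + 7*g + 12) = (g + 1)*(g + 3)*(g + 4)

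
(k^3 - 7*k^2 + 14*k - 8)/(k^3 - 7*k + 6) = (k - 4)/(k + 3)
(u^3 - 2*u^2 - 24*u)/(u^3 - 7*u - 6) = u*(-u^2 + 2*u + 24)/(-u^3 + 7*u + 6)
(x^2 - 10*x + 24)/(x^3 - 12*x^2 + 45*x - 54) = (x - 4)/(x^2 - 6*x + 9)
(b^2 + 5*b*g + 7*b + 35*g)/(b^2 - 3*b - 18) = (b^2 + 5*b*g + 7*b + 35*g)/(b^2 - 3*b - 18)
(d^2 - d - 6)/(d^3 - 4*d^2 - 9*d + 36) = (d + 2)/(d^2 - d - 12)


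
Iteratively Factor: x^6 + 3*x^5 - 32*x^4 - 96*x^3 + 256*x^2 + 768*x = (x)*(x^5 + 3*x^4 - 32*x^3 - 96*x^2 + 256*x + 768) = x*(x - 4)*(x^4 + 7*x^3 - 4*x^2 - 112*x - 192) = x*(x - 4)^2*(x^3 + 11*x^2 + 40*x + 48) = x*(x - 4)^2*(x + 4)*(x^2 + 7*x + 12) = x*(x - 4)^2*(x + 3)*(x + 4)*(x + 4)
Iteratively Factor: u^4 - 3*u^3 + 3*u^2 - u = (u - 1)*(u^3 - 2*u^2 + u) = (u - 1)^2*(u^2 - u) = u*(u - 1)^2*(u - 1)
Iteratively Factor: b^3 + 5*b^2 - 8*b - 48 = (b + 4)*(b^2 + b - 12) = (b + 4)^2*(b - 3)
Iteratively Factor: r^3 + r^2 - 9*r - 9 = (r - 3)*(r^2 + 4*r + 3) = (r - 3)*(r + 3)*(r + 1)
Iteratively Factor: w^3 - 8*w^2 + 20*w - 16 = (w - 2)*(w^2 - 6*w + 8) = (w - 2)^2*(w - 4)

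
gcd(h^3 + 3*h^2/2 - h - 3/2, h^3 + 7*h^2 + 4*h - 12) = h - 1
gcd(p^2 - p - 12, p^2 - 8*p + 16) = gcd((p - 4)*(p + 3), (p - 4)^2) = p - 4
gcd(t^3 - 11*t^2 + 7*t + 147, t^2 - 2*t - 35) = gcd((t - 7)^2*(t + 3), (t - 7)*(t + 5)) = t - 7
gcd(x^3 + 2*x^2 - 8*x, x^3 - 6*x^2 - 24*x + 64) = x^2 + 2*x - 8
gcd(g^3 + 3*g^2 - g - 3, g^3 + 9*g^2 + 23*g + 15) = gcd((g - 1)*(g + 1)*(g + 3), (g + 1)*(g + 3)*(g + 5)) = g^2 + 4*g + 3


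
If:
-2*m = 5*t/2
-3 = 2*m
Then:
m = -3/2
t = 6/5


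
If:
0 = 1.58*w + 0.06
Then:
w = -0.04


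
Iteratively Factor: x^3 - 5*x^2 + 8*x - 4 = (x - 2)*(x^2 - 3*x + 2) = (x - 2)^2*(x - 1)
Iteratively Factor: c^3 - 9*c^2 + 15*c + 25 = (c - 5)*(c^2 - 4*c - 5) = (c - 5)^2*(c + 1)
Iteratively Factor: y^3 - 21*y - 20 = (y + 1)*(y^2 - y - 20) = (y - 5)*(y + 1)*(y + 4)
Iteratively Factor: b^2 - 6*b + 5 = (b - 5)*(b - 1)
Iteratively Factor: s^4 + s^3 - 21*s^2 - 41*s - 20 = (s + 1)*(s^3 - 21*s - 20) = (s - 5)*(s + 1)*(s^2 + 5*s + 4) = (s - 5)*(s + 1)*(s + 4)*(s + 1)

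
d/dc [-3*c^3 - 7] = -9*c^2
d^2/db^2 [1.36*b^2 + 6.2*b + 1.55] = 2.72000000000000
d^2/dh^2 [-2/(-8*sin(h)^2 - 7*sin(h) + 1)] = 2*(-256*sin(h)^3 + 88*sin(h)^2 + 215*sin(h) + 114)/((sin(h) + 1)^2*(8*sin(h) - 1)^3)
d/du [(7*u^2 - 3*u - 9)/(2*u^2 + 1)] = (6*u^2 + 50*u - 3)/(4*u^4 + 4*u^2 + 1)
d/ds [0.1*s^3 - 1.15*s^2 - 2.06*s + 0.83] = 0.3*s^2 - 2.3*s - 2.06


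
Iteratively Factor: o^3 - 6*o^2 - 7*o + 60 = (o - 4)*(o^2 - 2*o - 15) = (o - 5)*(o - 4)*(o + 3)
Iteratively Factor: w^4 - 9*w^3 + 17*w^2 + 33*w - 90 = (w + 2)*(w^3 - 11*w^2 + 39*w - 45) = (w - 5)*(w + 2)*(w^2 - 6*w + 9) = (w - 5)*(w - 3)*(w + 2)*(w - 3)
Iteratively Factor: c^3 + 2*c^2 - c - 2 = (c - 1)*(c^2 + 3*c + 2) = (c - 1)*(c + 2)*(c + 1)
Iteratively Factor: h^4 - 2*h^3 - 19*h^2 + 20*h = (h - 1)*(h^3 - h^2 - 20*h) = (h - 5)*(h - 1)*(h^2 + 4*h) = (h - 5)*(h - 1)*(h + 4)*(h)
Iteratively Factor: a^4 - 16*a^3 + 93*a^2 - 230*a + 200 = (a - 2)*(a^3 - 14*a^2 + 65*a - 100) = (a - 5)*(a - 2)*(a^2 - 9*a + 20) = (a - 5)^2*(a - 2)*(a - 4)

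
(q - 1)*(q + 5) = q^2 + 4*q - 5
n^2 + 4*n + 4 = (n + 2)^2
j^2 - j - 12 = (j - 4)*(j + 3)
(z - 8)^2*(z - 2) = z^3 - 18*z^2 + 96*z - 128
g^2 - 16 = (g - 4)*(g + 4)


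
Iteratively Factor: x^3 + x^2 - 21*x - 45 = (x - 5)*(x^2 + 6*x + 9) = (x - 5)*(x + 3)*(x + 3)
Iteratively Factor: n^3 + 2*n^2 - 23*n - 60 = (n + 3)*(n^2 - n - 20) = (n + 3)*(n + 4)*(n - 5)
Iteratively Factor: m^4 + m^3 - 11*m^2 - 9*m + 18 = (m + 3)*(m^3 - 2*m^2 - 5*m + 6) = (m + 2)*(m + 3)*(m^2 - 4*m + 3) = (m - 1)*(m + 2)*(m + 3)*(m - 3)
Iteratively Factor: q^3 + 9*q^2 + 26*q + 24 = (q + 2)*(q^2 + 7*q + 12) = (q + 2)*(q + 4)*(q + 3)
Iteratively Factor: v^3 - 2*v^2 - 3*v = (v - 3)*(v^2 + v) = (v - 3)*(v + 1)*(v)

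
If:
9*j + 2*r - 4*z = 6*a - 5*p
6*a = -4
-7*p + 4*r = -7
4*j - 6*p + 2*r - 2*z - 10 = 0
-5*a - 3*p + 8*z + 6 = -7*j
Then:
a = -2/3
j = 491/647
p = -4063/1941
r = -10507/1941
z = -5077/1941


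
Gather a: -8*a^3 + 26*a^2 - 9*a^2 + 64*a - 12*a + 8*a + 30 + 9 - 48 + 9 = -8*a^3 + 17*a^2 + 60*a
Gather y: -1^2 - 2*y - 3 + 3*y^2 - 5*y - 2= 3*y^2 - 7*y - 6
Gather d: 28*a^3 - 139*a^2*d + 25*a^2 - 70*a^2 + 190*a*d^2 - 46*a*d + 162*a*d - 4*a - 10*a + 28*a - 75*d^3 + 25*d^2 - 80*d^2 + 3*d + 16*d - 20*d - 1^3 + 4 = 28*a^3 - 45*a^2 + 14*a - 75*d^3 + d^2*(190*a - 55) + d*(-139*a^2 + 116*a - 1) + 3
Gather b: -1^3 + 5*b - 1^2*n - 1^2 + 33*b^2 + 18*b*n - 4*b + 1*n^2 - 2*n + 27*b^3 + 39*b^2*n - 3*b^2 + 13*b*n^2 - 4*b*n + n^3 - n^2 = 27*b^3 + b^2*(39*n + 30) + b*(13*n^2 + 14*n + 1) + n^3 - 3*n - 2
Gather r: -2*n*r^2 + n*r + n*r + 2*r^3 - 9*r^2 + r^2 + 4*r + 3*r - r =2*r^3 + r^2*(-2*n - 8) + r*(2*n + 6)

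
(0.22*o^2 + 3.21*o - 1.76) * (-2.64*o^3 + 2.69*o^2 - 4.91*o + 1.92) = -0.5808*o^5 - 7.8826*o^4 + 12.2011*o^3 - 20.0731*o^2 + 14.8048*o - 3.3792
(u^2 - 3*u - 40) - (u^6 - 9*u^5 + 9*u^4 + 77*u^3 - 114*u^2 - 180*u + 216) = -u^6 + 9*u^5 - 9*u^4 - 77*u^3 + 115*u^2 + 177*u - 256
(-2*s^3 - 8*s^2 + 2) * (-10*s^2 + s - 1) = 20*s^5 + 78*s^4 - 6*s^3 - 12*s^2 + 2*s - 2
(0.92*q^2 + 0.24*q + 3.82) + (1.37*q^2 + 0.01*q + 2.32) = 2.29*q^2 + 0.25*q + 6.14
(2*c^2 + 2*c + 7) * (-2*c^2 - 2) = -4*c^4 - 4*c^3 - 18*c^2 - 4*c - 14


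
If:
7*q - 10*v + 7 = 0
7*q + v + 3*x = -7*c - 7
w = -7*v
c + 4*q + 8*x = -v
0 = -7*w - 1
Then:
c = -4591/18179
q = -333/343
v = 1/49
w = -1/7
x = 1336/2597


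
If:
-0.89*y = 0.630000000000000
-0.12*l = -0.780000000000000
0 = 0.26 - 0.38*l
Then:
No Solution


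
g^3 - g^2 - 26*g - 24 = (g - 6)*(g + 1)*(g + 4)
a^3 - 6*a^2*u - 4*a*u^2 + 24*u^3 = (a - 6*u)*(a - 2*u)*(a + 2*u)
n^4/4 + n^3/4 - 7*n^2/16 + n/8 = n*(n/4 + 1/2)*(n - 1/2)^2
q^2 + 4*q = q*(q + 4)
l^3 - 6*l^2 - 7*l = l*(l - 7)*(l + 1)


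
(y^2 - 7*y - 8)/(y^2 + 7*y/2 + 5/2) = 2*(y - 8)/(2*y + 5)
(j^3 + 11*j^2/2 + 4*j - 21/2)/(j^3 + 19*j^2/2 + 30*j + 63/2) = (j - 1)/(j + 3)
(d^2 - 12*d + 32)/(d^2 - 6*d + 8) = (d - 8)/(d - 2)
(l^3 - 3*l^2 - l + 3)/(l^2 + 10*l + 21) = (l^3 - 3*l^2 - l + 3)/(l^2 + 10*l + 21)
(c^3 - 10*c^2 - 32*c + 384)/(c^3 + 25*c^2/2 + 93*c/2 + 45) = 2*(c^2 - 16*c + 64)/(2*c^2 + 13*c + 15)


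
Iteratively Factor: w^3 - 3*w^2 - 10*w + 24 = (w + 3)*(w^2 - 6*w + 8) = (w - 2)*(w + 3)*(w - 4)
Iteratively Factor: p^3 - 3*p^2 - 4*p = (p)*(p^2 - 3*p - 4) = p*(p + 1)*(p - 4)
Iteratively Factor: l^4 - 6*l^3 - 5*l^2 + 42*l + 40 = (l + 1)*(l^3 - 7*l^2 + 2*l + 40) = (l + 1)*(l + 2)*(l^2 - 9*l + 20) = (l - 5)*(l + 1)*(l + 2)*(l - 4)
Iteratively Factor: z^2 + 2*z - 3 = (z + 3)*(z - 1)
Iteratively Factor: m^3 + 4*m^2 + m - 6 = (m + 3)*(m^2 + m - 2) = (m + 2)*(m + 3)*(m - 1)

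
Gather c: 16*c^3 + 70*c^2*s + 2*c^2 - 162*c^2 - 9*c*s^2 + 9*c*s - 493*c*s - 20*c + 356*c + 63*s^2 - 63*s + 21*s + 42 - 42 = 16*c^3 + c^2*(70*s - 160) + c*(-9*s^2 - 484*s + 336) + 63*s^2 - 42*s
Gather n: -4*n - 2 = -4*n - 2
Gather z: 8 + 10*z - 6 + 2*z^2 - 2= 2*z^2 + 10*z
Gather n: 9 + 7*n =7*n + 9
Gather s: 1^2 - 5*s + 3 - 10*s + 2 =6 - 15*s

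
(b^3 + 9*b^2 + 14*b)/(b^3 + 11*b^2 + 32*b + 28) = b/(b + 2)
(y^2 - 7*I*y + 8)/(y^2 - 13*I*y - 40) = (y + I)/(y - 5*I)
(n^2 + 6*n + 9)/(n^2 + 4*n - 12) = (n^2 + 6*n + 9)/(n^2 + 4*n - 12)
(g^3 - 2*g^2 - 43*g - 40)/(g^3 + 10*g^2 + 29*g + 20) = (g - 8)/(g + 4)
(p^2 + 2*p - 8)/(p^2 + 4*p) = (p - 2)/p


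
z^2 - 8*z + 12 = (z - 6)*(z - 2)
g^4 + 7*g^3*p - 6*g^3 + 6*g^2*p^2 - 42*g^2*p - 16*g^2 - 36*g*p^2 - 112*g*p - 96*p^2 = (g - 8)*(g + 2)*(g + p)*(g + 6*p)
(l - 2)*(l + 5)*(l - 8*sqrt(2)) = l^3 - 8*sqrt(2)*l^2 + 3*l^2 - 24*sqrt(2)*l - 10*l + 80*sqrt(2)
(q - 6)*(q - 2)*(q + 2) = q^3 - 6*q^2 - 4*q + 24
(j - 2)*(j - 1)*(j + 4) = j^3 + j^2 - 10*j + 8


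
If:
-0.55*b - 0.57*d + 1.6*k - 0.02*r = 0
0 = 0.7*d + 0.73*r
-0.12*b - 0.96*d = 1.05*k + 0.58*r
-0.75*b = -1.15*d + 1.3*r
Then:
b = 0.00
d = 0.00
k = 0.00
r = 0.00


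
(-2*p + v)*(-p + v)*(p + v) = 2*p^3 - p^2*v - 2*p*v^2 + v^3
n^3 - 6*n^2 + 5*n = n*(n - 5)*(n - 1)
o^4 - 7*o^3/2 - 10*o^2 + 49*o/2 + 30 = (o - 4)*(o - 3)*(o + 1)*(o + 5/2)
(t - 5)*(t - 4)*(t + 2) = t^3 - 7*t^2 + 2*t + 40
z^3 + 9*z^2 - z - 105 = (z - 3)*(z + 5)*(z + 7)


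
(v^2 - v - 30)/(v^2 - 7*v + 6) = (v + 5)/(v - 1)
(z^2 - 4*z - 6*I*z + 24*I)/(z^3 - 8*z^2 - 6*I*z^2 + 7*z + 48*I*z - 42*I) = (z - 4)/(z^2 - 8*z + 7)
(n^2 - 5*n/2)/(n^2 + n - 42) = n*(2*n - 5)/(2*(n^2 + n - 42))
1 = 1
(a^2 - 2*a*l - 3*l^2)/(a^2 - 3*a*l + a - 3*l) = (a + l)/(a + 1)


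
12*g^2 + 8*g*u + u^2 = (2*g + u)*(6*g + u)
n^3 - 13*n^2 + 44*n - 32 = (n - 8)*(n - 4)*(n - 1)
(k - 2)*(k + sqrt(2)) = k^2 - 2*k + sqrt(2)*k - 2*sqrt(2)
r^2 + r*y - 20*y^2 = (r - 4*y)*(r + 5*y)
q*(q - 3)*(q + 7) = q^3 + 4*q^2 - 21*q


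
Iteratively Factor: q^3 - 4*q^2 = (q)*(q^2 - 4*q) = q*(q - 4)*(q)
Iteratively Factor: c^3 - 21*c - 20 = (c + 1)*(c^2 - c - 20) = (c + 1)*(c + 4)*(c - 5)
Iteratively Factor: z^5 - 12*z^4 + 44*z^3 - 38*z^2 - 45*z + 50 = (z - 1)*(z^4 - 11*z^3 + 33*z^2 - 5*z - 50) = (z - 5)*(z - 1)*(z^3 - 6*z^2 + 3*z + 10) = (z - 5)*(z - 2)*(z - 1)*(z^2 - 4*z - 5) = (z - 5)*(z - 2)*(z - 1)*(z + 1)*(z - 5)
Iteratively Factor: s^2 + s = (s)*(s + 1)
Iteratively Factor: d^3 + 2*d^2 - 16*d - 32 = (d - 4)*(d^2 + 6*d + 8) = (d - 4)*(d + 2)*(d + 4)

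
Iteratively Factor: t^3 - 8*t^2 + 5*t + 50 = (t - 5)*(t^2 - 3*t - 10) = (t - 5)^2*(t + 2)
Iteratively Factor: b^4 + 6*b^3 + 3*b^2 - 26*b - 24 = (b + 3)*(b^3 + 3*b^2 - 6*b - 8) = (b - 2)*(b + 3)*(b^2 + 5*b + 4) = (b - 2)*(b + 3)*(b + 4)*(b + 1)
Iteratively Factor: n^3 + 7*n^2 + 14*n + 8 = (n + 2)*(n^2 + 5*n + 4) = (n + 2)*(n + 4)*(n + 1)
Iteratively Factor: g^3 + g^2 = (g + 1)*(g^2) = g*(g + 1)*(g)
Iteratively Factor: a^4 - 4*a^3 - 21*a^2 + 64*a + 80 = (a - 5)*(a^3 + a^2 - 16*a - 16) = (a - 5)*(a - 4)*(a^2 + 5*a + 4) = (a - 5)*(a - 4)*(a + 4)*(a + 1)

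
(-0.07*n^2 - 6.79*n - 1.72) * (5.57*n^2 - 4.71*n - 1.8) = -0.3899*n^4 - 37.4906*n^3 + 22.5265*n^2 + 20.3232*n + 3.096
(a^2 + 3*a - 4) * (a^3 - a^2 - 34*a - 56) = a^5 + 2*a^4 - 41*a^3 - 154*a^2 - 32*a + 224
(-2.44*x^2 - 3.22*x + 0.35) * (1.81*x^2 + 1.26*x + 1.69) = -4.4164*x^4 - 8.9026*x^3 - 7.5473*x^2 - 5.0008*x + 0.5915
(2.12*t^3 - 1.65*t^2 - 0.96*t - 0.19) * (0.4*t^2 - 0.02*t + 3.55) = 0.848*t^5 - 0.7024*t^4 + 7.175*t^3 - 5.9143*t^2 - 3.4042*t - 0.6745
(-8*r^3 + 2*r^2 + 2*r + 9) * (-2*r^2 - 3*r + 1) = 16*r^5 + 20*r^4 - 18*r^3 - 22*r^2 - 25*r + 9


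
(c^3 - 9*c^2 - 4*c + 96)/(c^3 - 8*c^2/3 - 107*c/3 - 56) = 3*(c - 4)/(3*c + 7)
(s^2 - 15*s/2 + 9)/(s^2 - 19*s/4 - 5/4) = 2*(-2*s^2 + 15*s - 18)/(-4*s^2 + 19*s + 5)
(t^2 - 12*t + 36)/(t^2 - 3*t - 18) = (t - 6)/(t + 3)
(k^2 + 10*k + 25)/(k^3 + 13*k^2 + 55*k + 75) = 1/(k + 3)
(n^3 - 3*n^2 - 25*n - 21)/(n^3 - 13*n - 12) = (n - 7)/(n - 4)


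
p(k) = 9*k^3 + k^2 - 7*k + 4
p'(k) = 27*k^2 + 2*k - 7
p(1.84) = 50.57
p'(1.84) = 88.09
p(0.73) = 2.92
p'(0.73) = 8.85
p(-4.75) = -904.73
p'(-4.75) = 592.69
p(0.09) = 3.38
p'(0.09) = -6.60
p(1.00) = 7.00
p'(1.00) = 22.00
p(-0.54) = 6.65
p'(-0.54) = -0.21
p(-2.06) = -56.01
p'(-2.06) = 103.46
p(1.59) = 31.58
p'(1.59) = 64.44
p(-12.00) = -15320.00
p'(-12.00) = 3857.00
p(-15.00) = -30041.00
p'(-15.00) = 6038.00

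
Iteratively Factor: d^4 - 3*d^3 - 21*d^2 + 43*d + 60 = (d + 4)*(d^3 - 7*d^2 + 7*d + 15) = (d - 5)*(d + 4)*(d^2 - 2*d - 3) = (d - 5)*(d - 3)*(d + 4)*(d + 1)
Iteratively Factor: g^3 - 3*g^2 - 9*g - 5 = (g + 1)*(g^2 - 4*g - 5) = (g - 5)*(g + 1)*(g + 1)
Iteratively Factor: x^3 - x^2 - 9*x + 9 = (x - 3)*(x^2 + 2*x - 3) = (x - 3)*(x - 1)*(x + 3)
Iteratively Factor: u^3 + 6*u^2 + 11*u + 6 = (u + 1)*(u^2 + 5*u + 6) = (u + 1)*(u + 3)*(u + 2)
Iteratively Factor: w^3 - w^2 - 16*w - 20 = (w - 5)*(w^2 + 4*w + 4) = (w - 5)*(w + 2)*(w + 2)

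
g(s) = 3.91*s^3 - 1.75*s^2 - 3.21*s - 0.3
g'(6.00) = 398.07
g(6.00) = 762.00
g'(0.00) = -3.21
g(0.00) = -0.30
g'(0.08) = -3.41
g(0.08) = -0.57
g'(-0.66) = 4.21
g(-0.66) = -0.07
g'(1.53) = 18.89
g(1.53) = 4.70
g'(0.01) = -3.24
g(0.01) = -0.33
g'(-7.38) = 661.49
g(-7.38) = -1643.54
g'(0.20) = -3.44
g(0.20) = -0.98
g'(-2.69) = 91.08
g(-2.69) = -80.44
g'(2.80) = 78.95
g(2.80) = 62.82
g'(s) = 11.73*s^2 - 3.5*s - 3.21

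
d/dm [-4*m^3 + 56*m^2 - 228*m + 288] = -12*m^2 + 112*m - 228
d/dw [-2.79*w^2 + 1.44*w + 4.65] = 1.44 - 5.58*w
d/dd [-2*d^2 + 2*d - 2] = 2 - 4*d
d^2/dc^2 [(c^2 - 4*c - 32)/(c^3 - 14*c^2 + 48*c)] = 2*(c^3 + 12*c^2 - 72*c + 144)/(c^3*(c^3 - 18*c^2 + 108*c - 216))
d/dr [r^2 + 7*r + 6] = 2*r + 7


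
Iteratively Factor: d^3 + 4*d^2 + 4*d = (d)*(d^2 + 4*d + 4) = d*(d + 2)*(d + 2)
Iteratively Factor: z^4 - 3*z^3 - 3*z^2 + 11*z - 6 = (z - 1)*(z^3 - 2*z^2 - 5*z + 6) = (z - 1)^2*(z^2 - z - 6) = (z - 3)*(z - 1)^2*(z + 2)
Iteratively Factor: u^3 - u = (u - 1)*(u^2 + u) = (u - 1)*(u + 1)*(u)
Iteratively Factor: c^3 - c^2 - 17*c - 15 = (c - 5)*(c^2 + 4*c + 3) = (c - 5)*(c + 1)*(c + 3)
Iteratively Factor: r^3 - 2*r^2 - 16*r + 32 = (r + 4)*(r^2 - 6*r + 8) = (r - 4)*(r + 4)*(r - 2)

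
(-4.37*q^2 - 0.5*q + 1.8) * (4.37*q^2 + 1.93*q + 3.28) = -19.0969*q^4 - 10.6191*q^3 - 7.4326*q^2 + 1.834*q + 5.904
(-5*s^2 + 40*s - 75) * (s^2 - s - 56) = -5*s^4 + 45*s^3 + 165*s^2 - 2165*s + 4200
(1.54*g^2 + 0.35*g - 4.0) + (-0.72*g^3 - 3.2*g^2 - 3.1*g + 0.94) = -0.72*g^3 - 1.66*g^2 - 2.75*g - 3.06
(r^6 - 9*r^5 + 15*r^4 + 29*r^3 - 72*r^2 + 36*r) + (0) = r^6 - 9*r^5 + 15*r^4 + 29*r^3 - 72*r^2 + 36*r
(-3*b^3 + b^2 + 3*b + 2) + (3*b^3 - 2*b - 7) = b^2 + b - 5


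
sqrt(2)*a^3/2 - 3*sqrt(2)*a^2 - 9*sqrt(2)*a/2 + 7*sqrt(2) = (a - 7)*(a - 1)*(sqrt(2)*a/2 + sqrt(2))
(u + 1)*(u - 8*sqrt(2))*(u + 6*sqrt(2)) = u^3 - 2*sqrt(2)*u^2 + u^2 - 96*u - 2*sqrt(2)*u - 96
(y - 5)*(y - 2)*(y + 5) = y^3 - 2*y^2 - 25*y + 50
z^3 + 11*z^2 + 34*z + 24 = (z + 1)*(z + 4)*(z + 6)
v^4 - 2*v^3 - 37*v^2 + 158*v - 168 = (v - 4)*(v - 3)*(v - 2)*(v + 7)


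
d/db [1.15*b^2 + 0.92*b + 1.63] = 2.3*b + 0.92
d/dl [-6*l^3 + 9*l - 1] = 9 - 18*l^2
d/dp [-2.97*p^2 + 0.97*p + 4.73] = 0.97 - 5.94*p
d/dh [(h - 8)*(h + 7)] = 2*h - 1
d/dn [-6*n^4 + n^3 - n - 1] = -24*n^3 + 3*n^2 - 1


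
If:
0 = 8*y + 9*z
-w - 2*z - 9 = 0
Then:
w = -2*z - 9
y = -9*z/8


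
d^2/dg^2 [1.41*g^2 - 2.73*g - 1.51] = 2.82000000000000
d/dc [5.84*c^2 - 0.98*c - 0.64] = 11.68*c - 0.98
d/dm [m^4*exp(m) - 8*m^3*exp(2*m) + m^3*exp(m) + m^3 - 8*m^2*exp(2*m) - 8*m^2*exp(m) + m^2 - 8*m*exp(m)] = m^4*exp(m) - 16*m^3*exp(2*m) + 5*m^3*exp(m) - 40*m^2*exp(2*m) - 5*m^2*exp(m) + 3*m^2 - 16*m*exp(2*m) - 24*m*exp(m) + 2*m - 8*exp(m)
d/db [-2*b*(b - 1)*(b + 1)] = 2 - 6*b^2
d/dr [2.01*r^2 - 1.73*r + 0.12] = 4.02*r - 1.73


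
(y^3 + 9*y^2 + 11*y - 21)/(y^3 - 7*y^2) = (y^3 + 9*y^2 + 11*y - 21)/(y^2*(y - 7))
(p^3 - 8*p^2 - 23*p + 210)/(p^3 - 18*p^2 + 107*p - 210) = (p + 5)/(p - 5)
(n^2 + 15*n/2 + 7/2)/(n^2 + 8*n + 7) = (n + 1/2)/(n + 1)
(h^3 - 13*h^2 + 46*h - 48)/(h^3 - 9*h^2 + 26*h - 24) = (h - 8)/(h - 4)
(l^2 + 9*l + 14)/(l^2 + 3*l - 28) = (l + 2)/(l - 4)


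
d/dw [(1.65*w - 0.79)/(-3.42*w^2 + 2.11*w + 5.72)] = (5.643*w^2 - 5.4036*w + 11.1049)/(11.6964*w^4 - 14.4324*w^3 - 34.6727*w^2 + 24.1384*w + 32.7184)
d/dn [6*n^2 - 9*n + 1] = 12*n - 9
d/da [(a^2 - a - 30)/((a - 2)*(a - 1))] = 2*(-a^2 + 32*a - 46)/(a^4 - 6*a^3 + 13*a^2 - 12*a + 4)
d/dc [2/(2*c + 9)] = -4/(2*c + 9)^2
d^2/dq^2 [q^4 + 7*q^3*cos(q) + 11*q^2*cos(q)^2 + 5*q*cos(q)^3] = -7*q^3*cos(q) - 42*q^2*sin(q) - 22*q^2*cos(2*q) + 12*q^2 - 44*q*sin(2*q) + 153*q*cos(q)/4 - 45*q*cos(3*q)/4 - 15*sin(q)/2 - 15*sin(3*q)/2 + 11*cos(2*q) + 11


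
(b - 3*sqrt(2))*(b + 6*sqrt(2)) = b^2 + 3*sqrt(2)*b - 36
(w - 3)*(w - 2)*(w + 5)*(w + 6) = w^4 + 6*w^3 - 19*w^2 - 84*w + 180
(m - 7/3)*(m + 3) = m^2 + 2*m/3 - 7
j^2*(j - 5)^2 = j^4 - 10*j^3 + 25*j^2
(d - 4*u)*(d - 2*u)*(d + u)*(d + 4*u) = d^4 - d^3*u - 18*d^2*u^2 + 16*d*u^3 + 32*u^4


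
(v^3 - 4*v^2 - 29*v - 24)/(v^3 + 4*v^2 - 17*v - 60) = (v^2 - 7*v - 8)/(v^2 + v - 20)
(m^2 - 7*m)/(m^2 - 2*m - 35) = m/(m + 5)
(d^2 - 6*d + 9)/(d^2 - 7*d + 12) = (d - 3)/(d - 4)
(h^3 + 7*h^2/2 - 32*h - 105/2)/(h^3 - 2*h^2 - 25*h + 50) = (2*h^2 + 17*h + 21)/(2*(h^2 + 3*h - 10))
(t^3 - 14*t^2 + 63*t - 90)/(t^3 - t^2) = (t^3 - 14*t^2 + 63*t - 90)/(t^2*(t - 1))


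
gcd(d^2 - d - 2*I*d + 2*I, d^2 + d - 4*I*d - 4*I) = 1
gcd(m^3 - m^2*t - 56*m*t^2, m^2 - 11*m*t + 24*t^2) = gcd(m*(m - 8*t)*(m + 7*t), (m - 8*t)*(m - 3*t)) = -m + 8*t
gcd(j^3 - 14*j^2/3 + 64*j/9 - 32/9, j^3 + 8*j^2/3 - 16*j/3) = j - 4/3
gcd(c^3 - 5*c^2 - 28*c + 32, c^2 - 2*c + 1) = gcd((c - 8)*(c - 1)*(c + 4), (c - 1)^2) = c - 1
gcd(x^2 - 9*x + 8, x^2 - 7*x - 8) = x - 8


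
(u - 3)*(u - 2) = u^2 - 5*u + 6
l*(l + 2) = l^2 + 2*l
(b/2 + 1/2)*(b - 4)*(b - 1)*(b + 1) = b^4/2 - 3*b^3/2 - 5*b^2/2 + 3*b/2 + 2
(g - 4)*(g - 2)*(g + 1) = g^3 - 5*g^2 + 2*g + 8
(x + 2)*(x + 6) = x^2 + 8*x + 12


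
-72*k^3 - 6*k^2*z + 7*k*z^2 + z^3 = (-3*k + z)*(4*k + z)*(6*k + z)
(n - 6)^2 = n^2 - 12*n + 36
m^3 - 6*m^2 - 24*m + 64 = (m - 8)*(m - 2)*(m + 4)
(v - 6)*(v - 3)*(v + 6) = v^3 - 3*v^2 - 36*v + 108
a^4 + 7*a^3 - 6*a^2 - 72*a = a*(a - 3)*(a + 4)*(a + 6)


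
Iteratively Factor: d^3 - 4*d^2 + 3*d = (d - 3)*(d^2 - d) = d*(d - 3)*(d - 1)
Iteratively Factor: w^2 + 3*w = (w)*(w + 3)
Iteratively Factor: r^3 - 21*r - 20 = (r + 4)*(r^2 - 4*r - 5) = (r + 1)*(r + 4)*(r - 5)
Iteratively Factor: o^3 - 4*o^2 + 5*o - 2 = (o - 1)*(o^2 - 3*o + 2) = (o - 1)^2*(o - 2)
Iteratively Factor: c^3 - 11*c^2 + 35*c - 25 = (c - 5)*(c^2 - 6*c + 5) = (c - 5)*(c - 1)*(c - 5)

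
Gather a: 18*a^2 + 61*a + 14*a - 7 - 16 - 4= 18*a^2 + 75*a - 27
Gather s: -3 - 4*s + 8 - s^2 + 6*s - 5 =-s^2 + 2*s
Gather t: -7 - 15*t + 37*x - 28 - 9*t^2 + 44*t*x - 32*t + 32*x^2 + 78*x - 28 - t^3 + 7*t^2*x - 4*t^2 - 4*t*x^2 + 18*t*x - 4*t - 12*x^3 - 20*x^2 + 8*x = -t^3 + t^2*(7*x - 13) + t*(-4*x^2 + 62*x - 51) - 12*x^3 + 12*x^2 + 123*x - 63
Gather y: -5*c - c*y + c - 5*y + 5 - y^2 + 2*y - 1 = -4*c - y^2 + y*(-c - 3) + 4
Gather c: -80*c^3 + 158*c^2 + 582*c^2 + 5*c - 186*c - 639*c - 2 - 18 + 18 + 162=-80*c^3 + 740*c^2 - 820*c + 160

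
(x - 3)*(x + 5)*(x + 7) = x^3 + 9*x^2 - x - 105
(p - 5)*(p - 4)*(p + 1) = p^3 - 8*p^2 + 11*p + 20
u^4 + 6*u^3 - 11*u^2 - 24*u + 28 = (u - 2)*(u - 1)*(u + 2)*(u + 7)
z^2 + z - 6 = (z - 2)*(z + 3)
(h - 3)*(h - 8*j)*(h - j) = h^3 - 9*h^2*j - 3*h^2 + 8*h*j^2 + 27*h*j - 24*j^2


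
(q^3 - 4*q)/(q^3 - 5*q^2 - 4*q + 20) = q/(q - 5)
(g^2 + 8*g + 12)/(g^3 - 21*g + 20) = (g^2 + 8*g + 12)/(g^3 - 21*g + 20)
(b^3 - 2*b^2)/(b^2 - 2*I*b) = b*(b - 2)/(b - 2*I)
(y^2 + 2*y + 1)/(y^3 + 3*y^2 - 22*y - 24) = (y + 1)/(y^2 + 2*y - 24)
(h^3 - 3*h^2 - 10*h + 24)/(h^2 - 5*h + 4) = (h^2 + h - 6)/(h - 1)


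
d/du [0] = 0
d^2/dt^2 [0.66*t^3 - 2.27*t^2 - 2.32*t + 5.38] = 3.96*t - 4.54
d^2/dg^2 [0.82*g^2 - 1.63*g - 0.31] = 1.64000000000000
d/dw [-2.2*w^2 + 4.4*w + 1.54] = 4.4 - 4.4*w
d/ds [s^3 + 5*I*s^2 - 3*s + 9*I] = 3*s^2 + 10*I*s - 3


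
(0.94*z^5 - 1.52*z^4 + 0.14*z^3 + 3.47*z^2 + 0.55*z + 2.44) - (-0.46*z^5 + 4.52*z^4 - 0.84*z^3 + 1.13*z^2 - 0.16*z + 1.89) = 1.4*z^5 - 6.04*z^4 + 0.98*z^3 + 2.34*z^2 + 0.71*z + 0.55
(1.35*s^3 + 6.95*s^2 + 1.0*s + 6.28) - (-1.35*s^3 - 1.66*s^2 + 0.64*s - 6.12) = 2.7*s^3 + 8.61*s^2 + 0.36*s + 12.4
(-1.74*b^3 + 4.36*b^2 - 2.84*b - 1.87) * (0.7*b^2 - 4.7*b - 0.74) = -1.218*b^5 + 11.23*b^4 - 21.1924*b^3 + 8.8126*b^2 + 10.8906*b + 1.3838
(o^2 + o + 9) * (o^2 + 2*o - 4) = o^4 + 3*o^3 + 7*o^2 + 14*o - 36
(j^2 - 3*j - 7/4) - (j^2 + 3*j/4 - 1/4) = -15*j/4 - 3/2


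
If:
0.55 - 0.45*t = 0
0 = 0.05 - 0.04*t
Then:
No Solution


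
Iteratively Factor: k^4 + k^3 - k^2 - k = (k + 1)*(k^3 - k) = (k + 1)^2*(k^2 - k) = k*(k + 1)^2*(k - 1)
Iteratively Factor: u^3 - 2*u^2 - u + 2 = (u + 1)*(u^2 - 3*u + 2) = (u - 2)*(u + 1)*(u - 1)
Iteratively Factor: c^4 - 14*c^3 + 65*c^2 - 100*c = (c - 5)*(c^3 - 9*c^2 + 20*c) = (c - 5)^2*(c^2 - 4*c) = c*(c - 5)^2*(c - 4)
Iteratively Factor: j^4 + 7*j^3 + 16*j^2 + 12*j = (j)*(j^3 + 7*j^2 + 16*j + 12) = j*(j + 2)*(j^2 + 5*j + 6) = j*(j + 2)^2*(j + 3)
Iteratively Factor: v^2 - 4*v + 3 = (v - 3)*(v - 1)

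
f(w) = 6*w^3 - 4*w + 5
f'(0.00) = -4.00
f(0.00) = 5.00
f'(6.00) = 644.00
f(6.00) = 1277.00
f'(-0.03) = -3.98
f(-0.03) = 5.12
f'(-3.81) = 257.29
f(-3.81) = -311.60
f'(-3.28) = 189.65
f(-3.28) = -193.61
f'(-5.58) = 556.46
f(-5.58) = -1015.13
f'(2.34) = 94.56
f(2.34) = 72.52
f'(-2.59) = 116.75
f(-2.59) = -88.88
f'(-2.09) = 74.63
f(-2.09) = -41.42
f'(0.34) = -1.92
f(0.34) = 3.88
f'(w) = 18*w^2 - 4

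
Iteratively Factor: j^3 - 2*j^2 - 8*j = (j)*(j^2 - 2*j - 8) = j*(j - 4)*(j + 2)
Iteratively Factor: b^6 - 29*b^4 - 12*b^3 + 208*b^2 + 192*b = (b + 4)*(b^5 - 4*b^4 - 13*b^3 + 40*b^2 + 48*b) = b*(b + 4)*(b^4 - 4*b^3 - 13*b^2 + 40*b + 48) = b*(b + 1)*(b + 4)*(b^3 - 5*b^2 - 8*b + 48) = b*(b - 4)*(b + 1)*(b + 4)*(b^2 - b - 12) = b*(b - 4)^2*(b + 1)*(b + 4)*(b + 3)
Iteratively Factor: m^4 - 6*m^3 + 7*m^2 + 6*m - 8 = (m + 1)*(m^3 - 7*m^2 + 14*m - 8) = (m - 4)*(m + 1)*(m^2 - 3*m + 2) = (m - 4)*(m - 1)*(m + 1)*(m - 2)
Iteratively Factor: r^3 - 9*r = (r)*(r^2 - 9) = r*(r + 3)*(r - 3)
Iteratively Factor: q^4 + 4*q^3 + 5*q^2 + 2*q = (q + 1)*(q^3 + 3*q^2 + 2*q) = (q + 1)*(q + 2)*(q^2 + q) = q*(q + 1)*(q + 2)*(q + 1)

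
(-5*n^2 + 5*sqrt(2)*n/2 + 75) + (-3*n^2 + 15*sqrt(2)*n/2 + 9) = -8*n^2 + 10*sqrt(2)*n + 84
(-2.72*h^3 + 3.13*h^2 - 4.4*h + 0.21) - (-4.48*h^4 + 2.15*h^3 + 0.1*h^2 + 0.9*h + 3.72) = 4.48*h^4 - 4.87*h^3 + 3.03*h^2 - 5.3*h - 3.51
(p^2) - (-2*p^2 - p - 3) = 3*p^2 + p + 3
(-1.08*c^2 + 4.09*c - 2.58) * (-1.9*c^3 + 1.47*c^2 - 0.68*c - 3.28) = 2.052*c^5 - 9.3586*c^4 + 11.6487*c^3 - 3.0314*c^2 - 11.6608*c + 8.4624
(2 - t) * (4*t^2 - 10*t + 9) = -4*t^3 + 18*t^2 - 29*t + 18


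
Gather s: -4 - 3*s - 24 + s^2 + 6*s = s^2 + 3*s - 28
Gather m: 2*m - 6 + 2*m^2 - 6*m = 2*m^2 - 4*m - 6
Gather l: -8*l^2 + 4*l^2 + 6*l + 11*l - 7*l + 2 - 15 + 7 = -4*l^2 + 10*l - 6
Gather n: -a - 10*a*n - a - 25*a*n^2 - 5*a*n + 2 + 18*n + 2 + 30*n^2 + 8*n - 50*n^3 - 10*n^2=-2*a - 50*n^3 + n^2*(20 - 25*a) + n*(26 - 15*a) + 4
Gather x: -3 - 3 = -6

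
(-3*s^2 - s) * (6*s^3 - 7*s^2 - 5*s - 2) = -18*s^5 + 15*s^4 + 22*s^3 + 11*s^2 + 2*s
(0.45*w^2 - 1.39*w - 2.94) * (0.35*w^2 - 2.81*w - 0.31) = 0.1575*w^4 - 1.751*w^3 + 2.7374*w^2 + 8.6923*w + 0.9114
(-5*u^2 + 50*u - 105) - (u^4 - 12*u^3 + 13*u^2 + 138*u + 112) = -u^4 + 12*u^3 - 18*u^2 - 88*u - 217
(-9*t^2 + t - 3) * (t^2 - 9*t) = -9*t^4 + 82*t^3 - 12*t^2 + 27*t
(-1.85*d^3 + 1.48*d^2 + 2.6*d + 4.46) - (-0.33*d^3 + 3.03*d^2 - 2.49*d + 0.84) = -1.52*d^3 - 1.55*d^2 + 5.09*d + 3.62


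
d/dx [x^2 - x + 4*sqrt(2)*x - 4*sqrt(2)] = 2*x - 1 + 4*sqrt(2)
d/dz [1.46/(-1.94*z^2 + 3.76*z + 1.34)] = (5.6648*z - 5.4896)/(-1.94*z^2 + 3.76*z + 1.34)^2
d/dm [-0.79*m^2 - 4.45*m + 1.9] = -1.58*m - 4.45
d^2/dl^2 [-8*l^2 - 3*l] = -16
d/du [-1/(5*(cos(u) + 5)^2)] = -2*sin(u)/(5*(cos(u) + 5)^3)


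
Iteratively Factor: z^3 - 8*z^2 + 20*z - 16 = (z - 2)*(z^2 - 6*z + 8) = (z - 4)*(z - 2)*(z - 2)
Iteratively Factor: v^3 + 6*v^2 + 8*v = (v + 4)*(v^2 + 2*v) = v*(v + 4)*(v + 2)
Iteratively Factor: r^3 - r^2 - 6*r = (r - 3)*(r^2 + 2*r) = (r - 3)*(r + 2)*(r)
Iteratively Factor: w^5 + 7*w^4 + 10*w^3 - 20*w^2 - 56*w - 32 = (w + 4)*(w^4 + 3*w^3 - 2*w^2 - 12*w - 8) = (w + 1)*(w + 4)*(w^3 + 2*w^2 - 4*w - 8) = (w + 1)*(w + 2)*(w + 4)*(w^2 - 4) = (w + 1)*(w + 2)^2*(w + 4)*(w - 2)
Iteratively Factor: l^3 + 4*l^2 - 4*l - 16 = (l - 2)*(l^2 + 6*l + 8) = (l - 2)*(l + 2)*(l + 4)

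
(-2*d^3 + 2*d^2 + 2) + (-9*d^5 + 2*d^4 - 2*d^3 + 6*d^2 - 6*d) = -9*d^5 + 2*d^4 - 4*d^3 + 8*d^2 - 6*d + 2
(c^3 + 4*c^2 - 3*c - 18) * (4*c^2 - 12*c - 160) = 4*c^5 + 4*c^4 - 220*c^3 - 676*c^2 + 696*c + 2880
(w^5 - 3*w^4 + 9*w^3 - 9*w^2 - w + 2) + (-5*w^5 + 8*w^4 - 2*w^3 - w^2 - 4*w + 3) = -4*w^5 + 5*w^4 + 7*w^3 - 10*w^2 - 5*w + 5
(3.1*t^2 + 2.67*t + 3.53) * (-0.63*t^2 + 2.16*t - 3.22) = -1.953*t^4 + 5.0139*t^3 - 6.4387*t^2 - 0.9726*t - 11.3666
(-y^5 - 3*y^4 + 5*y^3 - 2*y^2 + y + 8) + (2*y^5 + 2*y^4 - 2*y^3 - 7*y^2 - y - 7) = y^5 - y^4 + 3*y^3 - 9*y^2 + 1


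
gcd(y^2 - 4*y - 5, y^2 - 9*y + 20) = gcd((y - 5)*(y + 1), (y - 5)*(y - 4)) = y - 5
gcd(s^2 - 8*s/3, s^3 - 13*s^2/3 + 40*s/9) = s^2 - 8*s/3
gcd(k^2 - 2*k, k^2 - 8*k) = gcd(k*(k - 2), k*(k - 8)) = k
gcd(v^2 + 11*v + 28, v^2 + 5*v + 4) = v + 4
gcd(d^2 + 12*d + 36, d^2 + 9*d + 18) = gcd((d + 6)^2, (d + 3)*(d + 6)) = d + 6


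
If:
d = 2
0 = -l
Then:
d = 2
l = 0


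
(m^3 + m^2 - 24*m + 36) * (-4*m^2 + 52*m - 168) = -4*m^5 + 48*m^4 - 20*m^3 - 1560*m^2 + 5904*m - 6048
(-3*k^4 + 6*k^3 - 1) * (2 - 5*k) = 15*k^5 - 36*k^4 + 12*k^3 + 5*k - 2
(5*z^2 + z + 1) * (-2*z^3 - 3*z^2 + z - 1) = -10*z^5 - 17*z^4 - 7*z^2 - 1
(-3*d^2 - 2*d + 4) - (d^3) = -d^3 - 3*d^2 - 2*d + 4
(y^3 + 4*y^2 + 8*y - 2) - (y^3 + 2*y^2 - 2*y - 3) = 2*y^2 + 10*y + 1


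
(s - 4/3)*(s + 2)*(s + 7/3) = s^3 + 3*s^2 - 10*s/9 - 56/9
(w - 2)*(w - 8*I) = w^2 - 2*w - 8*I*w + 16*I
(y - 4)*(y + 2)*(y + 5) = y^3 + 3*y^2 - 18*y - 40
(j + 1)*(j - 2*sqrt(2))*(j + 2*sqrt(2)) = j^3 + j^2 - 8*j - 8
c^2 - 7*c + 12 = (c - 4)*(c - 3)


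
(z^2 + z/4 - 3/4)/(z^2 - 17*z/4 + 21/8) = 2*(z + 1)/(2*z - 7)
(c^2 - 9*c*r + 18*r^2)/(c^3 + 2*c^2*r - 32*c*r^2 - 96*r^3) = (c - 3*r)/(c^2 + 8*c*r + 16*r^2)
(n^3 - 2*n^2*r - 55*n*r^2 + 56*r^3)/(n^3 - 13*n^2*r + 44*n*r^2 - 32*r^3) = (-n - 7*r)/(-n + 4*r)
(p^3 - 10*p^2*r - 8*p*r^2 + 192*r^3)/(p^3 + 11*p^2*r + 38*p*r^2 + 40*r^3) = (p^2 - 14*p*r + 48*r^2)/(p^2 + 7*p*r + 10*r^2)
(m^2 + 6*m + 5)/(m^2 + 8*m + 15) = (m + 1)/(m + 3)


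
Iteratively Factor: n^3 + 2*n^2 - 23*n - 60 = (n + 4)*(n^2 - 2*n - 15) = (n - 5)*(n + 4)*(n + 3)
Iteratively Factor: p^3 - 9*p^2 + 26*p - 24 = (p - 3)*(p^2 - 6*p + 8) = (p - 4)*(p - 3)*(p - 2)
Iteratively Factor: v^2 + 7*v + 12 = (v + 4)*(v + 3)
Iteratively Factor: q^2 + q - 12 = (q - 3)*(q + 4)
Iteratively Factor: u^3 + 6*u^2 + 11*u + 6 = (u + 2)*(u^2 + 4*u + 3) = (u + 1)*(u + 2)*(u + 3)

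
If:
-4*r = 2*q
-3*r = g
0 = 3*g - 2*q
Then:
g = 0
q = 0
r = 0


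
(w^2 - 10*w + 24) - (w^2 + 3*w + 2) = 22 - 13*w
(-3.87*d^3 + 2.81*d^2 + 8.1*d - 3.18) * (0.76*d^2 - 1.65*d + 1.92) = -2.9412*d^5 + 8.5211*d^4 - 5.9109*d^3 - 10.3866*d^2 + 20.799*d - 6.1056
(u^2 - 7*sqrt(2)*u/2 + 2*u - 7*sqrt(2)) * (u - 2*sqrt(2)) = u^3 - 11*sqrt(2)*u^2/2 + 2*u^2 - 11*sqrt(2)*u + 14*u + 28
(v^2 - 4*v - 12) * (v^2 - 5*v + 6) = v^4 - 9*v^3 + 14*v^2 + 36*v - 72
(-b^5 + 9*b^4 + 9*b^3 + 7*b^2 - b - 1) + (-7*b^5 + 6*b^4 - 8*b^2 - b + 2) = -8*b^5 + 15*b^4 + 9*b^3 - b^2 - 2*b + 1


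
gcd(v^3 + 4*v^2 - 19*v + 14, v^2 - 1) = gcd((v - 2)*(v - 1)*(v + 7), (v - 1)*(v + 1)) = v - 1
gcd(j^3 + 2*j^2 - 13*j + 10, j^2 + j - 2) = j - 1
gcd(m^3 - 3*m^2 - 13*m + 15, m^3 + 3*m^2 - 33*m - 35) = m - 5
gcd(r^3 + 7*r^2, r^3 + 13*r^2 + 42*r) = r^2 + 7*r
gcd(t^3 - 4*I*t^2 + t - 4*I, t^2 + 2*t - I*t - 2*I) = t - I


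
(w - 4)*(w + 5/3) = w^2 - 7*w/3 - 20/3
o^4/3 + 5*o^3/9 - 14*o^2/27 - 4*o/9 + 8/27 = (o/3 + 1/3)*(o - 2/3)^2*(o + 2)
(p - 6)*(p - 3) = p^2 - 9*p + 18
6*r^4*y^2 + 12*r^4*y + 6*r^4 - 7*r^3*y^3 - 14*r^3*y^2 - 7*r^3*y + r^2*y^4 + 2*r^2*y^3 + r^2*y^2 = (-6*r + y)*(-r + y)*(r*y + r)^2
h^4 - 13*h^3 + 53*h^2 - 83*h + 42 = (h - 7)*(h - 3)*(h - 2)*(h - 1)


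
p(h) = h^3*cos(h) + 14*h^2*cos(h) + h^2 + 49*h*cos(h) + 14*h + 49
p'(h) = -h^3*sin(h) - 14*h^2*sin(h) + 3*h^2*cos(h) - 49*h*sin(h) + 28*h*cos(h) + 2*h + 49*cos(h) + 14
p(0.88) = 96.91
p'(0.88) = 22.04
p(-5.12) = -3.64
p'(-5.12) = 14.14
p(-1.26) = 20.25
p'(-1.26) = -22.39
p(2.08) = -1.15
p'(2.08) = -190.18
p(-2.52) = 61.19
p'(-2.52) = -18.45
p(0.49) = 80.35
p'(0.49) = 58.02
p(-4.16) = 25.67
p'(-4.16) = 42.41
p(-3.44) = 54.34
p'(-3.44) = 31.23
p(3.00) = -197.00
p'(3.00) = -180.73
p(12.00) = 4016.58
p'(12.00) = 3051.86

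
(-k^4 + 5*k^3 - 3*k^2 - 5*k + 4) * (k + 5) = -k^5 + 22*k^3 - 20*k^2 - 21*k + 20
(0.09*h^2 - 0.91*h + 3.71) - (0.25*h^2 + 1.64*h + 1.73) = -0.16*h^2 - 2.55*h + 1.98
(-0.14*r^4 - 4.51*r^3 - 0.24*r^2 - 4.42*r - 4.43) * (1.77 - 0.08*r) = 0.0112*r^5 + 0.113*r^4 - 7.9635*r^3 - 0.0712*r^2 - 7.469*r - 7.8411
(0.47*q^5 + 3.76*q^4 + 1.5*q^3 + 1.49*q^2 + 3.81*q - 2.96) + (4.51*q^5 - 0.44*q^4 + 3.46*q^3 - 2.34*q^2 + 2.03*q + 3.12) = 4.98*q^5 + 3.32*q^4 + 4.96*q^3 - 0.85*q^2 + 5.84*q + 0.16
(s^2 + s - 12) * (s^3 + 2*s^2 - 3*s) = s^5 + 3*s^4 - 13*s^3 - 27*s^2 + 36*s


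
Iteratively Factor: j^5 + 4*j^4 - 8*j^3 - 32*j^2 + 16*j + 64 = (j - 2)*(j^4 + 6*j^3 + 4*j^2 - 24*j - 32) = (j - 2)*(j + 2)*(j^3 + 4*j^2 - 4*j - 16) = (j - 2)^2*(j + 2)*(j^2 + 6*j + 8) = (j - 2)^2*(j + 2)*(j + 4)*(j + 2)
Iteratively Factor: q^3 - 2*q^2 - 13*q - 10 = (q + 2)*(q^2 - 4*q - 5) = (q + 1)*(q + 2)*(q - 5)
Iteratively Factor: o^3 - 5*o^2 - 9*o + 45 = (o - 3)*(o^2 - 2*o - 15) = (o - 3)*(o + 3)*(o - 5)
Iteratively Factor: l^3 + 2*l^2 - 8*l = (l)*(l^2 + 2*l - 8) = l*(l - 2)*(l + 4)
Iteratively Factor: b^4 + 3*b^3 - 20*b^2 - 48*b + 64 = (b - 4)*(b^3 + 7*b^2 + 8*b - 16) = (b - 4)*(b - 1)*(b^2 + 8*b + 16) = (b - 4)*(b - 1)*(b + 4)*(b + 4)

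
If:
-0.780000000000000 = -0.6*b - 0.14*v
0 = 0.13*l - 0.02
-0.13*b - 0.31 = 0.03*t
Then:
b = 1.3 - 0.233333333333333*v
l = 0.15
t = 1.01111111111111*v - 15.9666666666667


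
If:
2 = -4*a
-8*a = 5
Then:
No Solution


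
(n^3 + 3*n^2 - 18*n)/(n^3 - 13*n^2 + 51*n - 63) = n*(n + 6)/(n^2 - 10*n + 21)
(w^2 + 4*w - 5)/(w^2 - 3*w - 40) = (w - 1)/(w - 8)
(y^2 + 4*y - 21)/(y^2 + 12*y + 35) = (y - 3)/(y + 5)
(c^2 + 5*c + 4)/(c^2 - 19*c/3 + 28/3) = 3*(c^2 + 5*c + 4)/(3*c^2 - 19*c + 28)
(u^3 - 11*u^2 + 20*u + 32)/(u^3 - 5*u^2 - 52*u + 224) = (u + 1)/(u + 7)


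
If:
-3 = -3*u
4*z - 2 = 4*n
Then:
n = z - 1/2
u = 1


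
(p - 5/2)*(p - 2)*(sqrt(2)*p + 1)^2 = 2*p^4 - 9*p^3 + 2*sqrt(2)*p^3 - 9*sqrt(2)*p^2 + 11*p^2 - 9*p/2 + 10*sqrt(2)*p + 5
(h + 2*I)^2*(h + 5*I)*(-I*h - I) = -I*h^4 + 9*h^3 - I*h^3 + 9*h^2 + 24*I*h^2 - 20*h + 24*I*h - 20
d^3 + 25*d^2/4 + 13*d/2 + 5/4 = (d + 1/4)*(d + 1)*(d + 5)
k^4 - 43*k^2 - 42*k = k*(k - 7)*(k + 1)*(k + 6)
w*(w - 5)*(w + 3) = w^3 - 2*w^2 - 15*w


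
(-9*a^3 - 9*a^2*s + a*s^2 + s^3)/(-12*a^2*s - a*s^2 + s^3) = (-3*a^2 - 2*a*s + s^2)/(s*(-4*a + s))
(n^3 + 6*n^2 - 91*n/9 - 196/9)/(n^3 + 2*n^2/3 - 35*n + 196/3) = (n + 4/3)/(n - 4)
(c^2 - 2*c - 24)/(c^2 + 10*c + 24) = (c - 6)/(c + 6)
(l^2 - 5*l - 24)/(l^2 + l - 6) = (l - 8)/(l - 2)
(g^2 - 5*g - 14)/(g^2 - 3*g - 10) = (g - 7)/(g - 5)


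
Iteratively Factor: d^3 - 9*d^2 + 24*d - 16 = (d - 4)*(d^2 - 5*d + 4) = (d - 4)^2*(d - 1)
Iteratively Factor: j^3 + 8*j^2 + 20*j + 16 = (j + 2)*(j^2 + 6*j + 8) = (j + 2)^2*(j + 4)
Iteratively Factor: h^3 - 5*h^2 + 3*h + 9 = (h + 1)*(h^2 - 6*h + 9) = (h - 3)*(h + 1)*(h - 3)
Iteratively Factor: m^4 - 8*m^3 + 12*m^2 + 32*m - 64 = (m - 4)*(m^3 - 4*m^2 - 4*m + 16) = (m - 4)*(m - 2)*(m^2 - 2*m - 8) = (m - 4)*(m - 2)*(m + 2)*(m - 4)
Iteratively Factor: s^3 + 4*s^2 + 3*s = (s + 1)*(s^2 + 3*s) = s*(s + 1)*(s + 3)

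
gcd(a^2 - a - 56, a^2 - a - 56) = a^2 - a - 56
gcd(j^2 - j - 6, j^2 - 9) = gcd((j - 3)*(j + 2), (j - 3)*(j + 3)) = j - 3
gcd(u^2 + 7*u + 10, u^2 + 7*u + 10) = u^2 + 7*u + 10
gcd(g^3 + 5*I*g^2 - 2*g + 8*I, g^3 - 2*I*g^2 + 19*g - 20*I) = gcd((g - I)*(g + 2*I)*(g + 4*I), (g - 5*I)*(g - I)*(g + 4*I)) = g^2 + 3*I*g + 4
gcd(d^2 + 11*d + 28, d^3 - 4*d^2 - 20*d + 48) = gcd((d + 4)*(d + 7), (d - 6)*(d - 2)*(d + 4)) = d + 4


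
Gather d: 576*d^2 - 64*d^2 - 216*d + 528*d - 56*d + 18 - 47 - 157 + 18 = 512*d^2 + 256*d - 168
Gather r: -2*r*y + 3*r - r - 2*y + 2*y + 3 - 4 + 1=r*(2 - 2*y)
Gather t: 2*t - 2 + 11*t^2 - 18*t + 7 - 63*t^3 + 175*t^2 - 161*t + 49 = -63*t^3 + 186*t^2 - 177*t + 54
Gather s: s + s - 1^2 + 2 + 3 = 2*s + 4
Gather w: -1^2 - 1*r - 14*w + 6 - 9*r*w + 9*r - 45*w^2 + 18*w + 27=8*r - 45*w^2 + w*(4 - 9*r) + 32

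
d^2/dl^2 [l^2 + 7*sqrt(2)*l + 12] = 2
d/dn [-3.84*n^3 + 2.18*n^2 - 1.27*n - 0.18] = -11.52*n^2 + 4.36*n - 1.27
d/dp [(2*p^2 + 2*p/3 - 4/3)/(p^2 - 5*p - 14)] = 16*(-2*p^2 - 10*p - 3)/(3*(p^4 - 10*p^3 - 3*p^2 + 140*p + 196))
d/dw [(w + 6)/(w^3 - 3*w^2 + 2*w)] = (w*(w^2 - 3*w + 2) - (w + 6)*(3*w^2 - 6*w + 2))/(w^2*(w^2 - 3*w + 2)^2)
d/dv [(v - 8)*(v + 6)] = 2*v - 2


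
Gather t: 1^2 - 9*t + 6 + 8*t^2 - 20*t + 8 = 8*t^2 - 29*t + 15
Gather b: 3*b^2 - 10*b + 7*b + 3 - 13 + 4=3*b^2 - 3*b - 6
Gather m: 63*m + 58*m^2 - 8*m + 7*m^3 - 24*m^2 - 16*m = 7*m^3 + 34*m^2 + 39*m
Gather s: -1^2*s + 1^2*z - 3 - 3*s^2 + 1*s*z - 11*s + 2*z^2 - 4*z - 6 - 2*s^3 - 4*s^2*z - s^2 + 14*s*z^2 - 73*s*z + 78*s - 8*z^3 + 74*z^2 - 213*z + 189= -2*s^3 + s^2*(-4*z - 4) + s*(14*z^2 - 72*z + 66) - 8*z^3 + 76*z^2 - 216*z + 180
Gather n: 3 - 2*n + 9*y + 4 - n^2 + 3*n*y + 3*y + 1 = -n^2 + n*(3*y - 2) + 12*y + 8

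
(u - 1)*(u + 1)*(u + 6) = u^3 + 6*u^2 - u - 6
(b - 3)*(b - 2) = b^2 - 5*b + 6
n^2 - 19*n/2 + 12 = (n - 8)*(n - 3/2)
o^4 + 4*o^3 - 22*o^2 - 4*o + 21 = (o - 3)*(o - 1)*(o + 1)*(o + 7)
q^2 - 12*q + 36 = (q - 6)^2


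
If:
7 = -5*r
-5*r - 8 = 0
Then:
No Solution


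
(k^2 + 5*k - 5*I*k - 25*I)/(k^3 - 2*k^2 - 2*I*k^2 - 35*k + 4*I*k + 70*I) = (k - 5*I)/(k^2 - k*(7 + 2*I) + 14*I)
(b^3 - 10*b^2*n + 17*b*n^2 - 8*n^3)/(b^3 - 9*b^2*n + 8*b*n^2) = (b - n)/b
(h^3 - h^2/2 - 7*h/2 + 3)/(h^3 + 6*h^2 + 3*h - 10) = (h - 3/2)/(h + 5)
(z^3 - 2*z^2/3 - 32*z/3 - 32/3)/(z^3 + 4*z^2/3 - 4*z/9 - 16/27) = 9*(z^2 - 2*z - 8)/(9*z^2 - 4)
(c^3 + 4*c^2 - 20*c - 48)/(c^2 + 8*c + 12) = c - 4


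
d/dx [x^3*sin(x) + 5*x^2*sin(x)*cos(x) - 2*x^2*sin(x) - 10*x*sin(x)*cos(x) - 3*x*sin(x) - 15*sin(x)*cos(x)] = x^3*cos(x) + 3*x^2*sin(x) - 2*x^2*cos(x) + 5*x^2*cos(2*x) - 4*x*sin(x) + 5*x*sin(2*x) - 3*x*cos(x) - 10*x*cos(2*x) - 3*sin(x) - 5*sin(2*x) - 15*cos(2*x)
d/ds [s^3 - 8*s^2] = s*(3*s - 16)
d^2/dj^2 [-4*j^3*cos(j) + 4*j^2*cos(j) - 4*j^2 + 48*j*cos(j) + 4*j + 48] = 4*j^3*cos(j) + 24*j^2*sin(j) - 4*j^2*cos(j) - 16*j*sin(j) - 72*j*cos(j) - 96*sin(j) + 8*cos(j) - 8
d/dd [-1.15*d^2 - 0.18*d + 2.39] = -2.3*d - 0.18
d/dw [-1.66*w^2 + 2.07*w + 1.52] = 2.07 - 3.32*w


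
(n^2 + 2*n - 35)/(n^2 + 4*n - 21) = (n - 5)/(n - 3)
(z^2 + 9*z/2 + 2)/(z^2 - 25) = (z^2 + 9*z/2 + 2)/(z^2 - 25)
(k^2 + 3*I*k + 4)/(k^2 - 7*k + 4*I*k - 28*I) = (k - I)/(k - 7)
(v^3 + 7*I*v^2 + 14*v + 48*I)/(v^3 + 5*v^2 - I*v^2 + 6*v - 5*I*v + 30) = (v + 8*I)/(v + 5)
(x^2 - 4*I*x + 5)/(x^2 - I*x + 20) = (x + I)/(x + 4*I)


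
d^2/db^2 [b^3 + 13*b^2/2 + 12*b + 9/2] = 6*b + 13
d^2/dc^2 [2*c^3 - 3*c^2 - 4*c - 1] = 12*c - 6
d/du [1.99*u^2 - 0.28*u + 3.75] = 3.98*u - 0.28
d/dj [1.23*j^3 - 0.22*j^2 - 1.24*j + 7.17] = 3.69*j^2 - 0.44*j - 1.24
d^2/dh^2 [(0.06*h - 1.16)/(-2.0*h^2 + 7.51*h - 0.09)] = (-(0.06*h - 1.16)*(4.0*h - 7.51)*(8.0*h - 15.02) + (0.72*h - 5.5412)*(2.0*h^2 - 7.51*h + 0.09))/(2.0*h^2 - 7.51*h + 0.09)^3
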